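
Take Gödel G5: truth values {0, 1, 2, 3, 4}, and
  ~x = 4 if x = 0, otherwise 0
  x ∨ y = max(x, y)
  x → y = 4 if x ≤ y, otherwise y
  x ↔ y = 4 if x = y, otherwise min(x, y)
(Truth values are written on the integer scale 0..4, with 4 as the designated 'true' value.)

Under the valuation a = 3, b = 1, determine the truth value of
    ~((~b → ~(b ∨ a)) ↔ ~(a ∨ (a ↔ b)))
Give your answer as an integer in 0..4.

4

~b = ~1 = 0
b ∨ a = 1 ∨ 3 = 3
~(b ∨ a) = ~3 = 0
~b → ~(b ∨ a) = 0 → 0 = 4
a ↔ b = 3 ↔ 1 = 1
a ∨ (a ↔ b) = 3 ∨ 1 = 3
~(a ∨ (a ↔ b)) = ~3 = 0
(~b → ~(b ∨ a)) ↔ ~(a ∨ (a ↔ b)) = 4 ↔ 0 = 0
~((~b → ~(b ∨ a)) ↔ ~(a ∨ (a ↔ b))) = ~0 = 4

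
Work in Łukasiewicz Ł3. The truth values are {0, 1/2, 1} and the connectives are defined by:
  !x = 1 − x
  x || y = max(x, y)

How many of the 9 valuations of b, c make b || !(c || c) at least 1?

b = 0, c = 0 ↦ 1  ≥
b = 0, c = 1/2 ↦ 1/2  <
b = 0, c = 1 ↦ 0  <
b = 1/2, c = 0 ↦ 1  ≥
b = 1/2, c = 1/2 ↦ 1/2  <
b = 1/2, c = 1 ↦ 1/2  <
b = 1, c = 0 ↦ 1  ≥
b = 1, c = 1/2 ↦ 1  ≥
b = 1, c = 1 ↦ 1  ≥
So 5 of the 9 assignments meet the threshold.

5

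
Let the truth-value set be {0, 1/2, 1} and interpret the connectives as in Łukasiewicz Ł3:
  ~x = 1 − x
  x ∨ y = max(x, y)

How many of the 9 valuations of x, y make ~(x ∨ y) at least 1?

x = 0, y = 0 ↦ 1  ≥
x = 0, y = 1/2 ↦ 1/2  <
x = 0, y = 1 ↦ 0  <
x = 1/2, y = 0 ↦ 1/2  <
x = 1/2, y = 1/2 ↦ 1/2  <
x = 1/2, y = 1 ↦ 0  <
x = 1, y = 0 ↦ 0  <
x = 1, y = 1/2 ↦ 0  <
x = 1, y = 1 ↦ 0  <
So 1 of the 9 assignments meets the threshold.

1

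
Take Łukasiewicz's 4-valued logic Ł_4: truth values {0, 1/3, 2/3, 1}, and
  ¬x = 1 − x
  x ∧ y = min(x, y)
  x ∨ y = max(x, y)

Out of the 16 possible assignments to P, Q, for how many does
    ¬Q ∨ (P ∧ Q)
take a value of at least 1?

5

P = 0, Q = 0 ↦ 1  ≥
P = 0, Q = 1/3 ↦ 2/3  <
P = 0, Q = 2/3 ↦ 1/3  <
P = 0, Q = 1 ↦ 0  <
P = 1/3, Q = 0 ↦ 1  ≥
P = 1/3, Q = 1/3 ↦ 2/3  <
P = 1/3, Q = 2/3 ↦ 1/3  <
P = 1/3, Q = 1 ↦ 1/3  <
P = 2/3, Q = 0 ↦ 1  ≥
P = 2/3, Q = 1/3 ↦ 2/3  <
P = 2/3, Q = 2/3 ↦ 2/3  <
P = 2/3, Q = 1 ↦ 2/3  <
P = 1, Q = 0 ↦ 1  ≥
P = 1, Q = 1/3 ↦ 2/3  <
P = 1, Q = 2/3 ↦ 2/3  <
P = 1, Q = 1 ↦ 1  ≥
So 5 of the 16 assignments meet the threshold.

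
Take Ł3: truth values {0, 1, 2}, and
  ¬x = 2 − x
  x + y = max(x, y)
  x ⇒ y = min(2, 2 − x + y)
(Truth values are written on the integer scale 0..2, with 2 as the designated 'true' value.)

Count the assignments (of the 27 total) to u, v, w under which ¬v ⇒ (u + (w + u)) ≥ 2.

22

value 2: 22 assignments (counts)
value 1: 4 assignments
value 0: 1 assignment
So 22 of the 27 assignments meet the threshold.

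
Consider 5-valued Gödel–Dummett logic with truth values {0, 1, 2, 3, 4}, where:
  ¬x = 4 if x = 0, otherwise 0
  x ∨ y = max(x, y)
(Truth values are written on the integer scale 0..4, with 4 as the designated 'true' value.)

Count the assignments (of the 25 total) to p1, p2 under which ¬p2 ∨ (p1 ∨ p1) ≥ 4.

9

value 4: 9 assignments (counts)
value 3: 4 assignments
value 2: 4 assignments
value 1: 4 assignments
value 0: 4 assignments
So 9 of the 25 assignments meet the threshold.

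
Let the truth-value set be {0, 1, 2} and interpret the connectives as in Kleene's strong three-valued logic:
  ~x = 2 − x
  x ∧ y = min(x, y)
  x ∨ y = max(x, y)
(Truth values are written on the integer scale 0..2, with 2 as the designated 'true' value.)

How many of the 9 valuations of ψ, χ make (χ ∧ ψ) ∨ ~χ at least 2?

4

ψ = 0, χ = 0 ↦ 2  ≥
ψ = 0, χ = 1 ↦ 1  <
ψ = 0, χ = 2 ↦ 0  <
ψ = 1, χ = 0 ↦ 2  ≥
ψ = 1, χ = 1 ↦ 1  <
ψ = 1, χ = 2 ↦ 1  <
ψ = 2, χ = 0 ↦ 2  ≥
ψ = 2, χ = 1 ↦ 1  <
ψ = 2, χ = 2 ↦ 2  ≥
So 4 of the 9 assignments meet the threshold.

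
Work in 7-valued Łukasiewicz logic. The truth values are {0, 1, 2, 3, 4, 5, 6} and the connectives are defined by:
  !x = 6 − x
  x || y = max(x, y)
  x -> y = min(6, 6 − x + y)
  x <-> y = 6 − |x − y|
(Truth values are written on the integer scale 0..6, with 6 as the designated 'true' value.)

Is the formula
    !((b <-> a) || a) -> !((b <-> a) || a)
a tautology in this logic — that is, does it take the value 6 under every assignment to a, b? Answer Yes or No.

At a = 0, b = 1, for instance:
b <-> a = 1 <-> 0 = 5
(b <-> a) || a = 5 || 0 = 5
!((b <-> a) || a) = !5 = 1
!((b <-> a) || a) -> !((b <-> a) || a) = 1 -> 1 = 6
and checking the remaining 48 assignments likewise gives ≥ 6 in every case.

Yes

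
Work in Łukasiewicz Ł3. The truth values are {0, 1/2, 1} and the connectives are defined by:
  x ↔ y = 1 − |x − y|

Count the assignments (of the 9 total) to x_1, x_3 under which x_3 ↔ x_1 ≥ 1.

x_1 = 0, x_3 = 0 ↦ 1  ≥
x_1 = 0, x_3 = 1/2 ↦ 1/2  <
x_1 = 0, x_3 = 1 ↦ 0  <
x_1 = 1/2, x_3 = 0 ↦ 1/2  <
x_1 = 1/2, x_3 = 1/2 ↦ 1  ≥
x_1 = 1/2, x_3 = 1 ↦ 1/2  <
x_1 = 1, x_3 = 0 ↦ 0  <
x_1 = 1, x_3 = 1/2 ↦ 1/2  <
x_1 = 1, x_3 = 1 ↦ 1  ≥
So 3 of the 9 assignments meet the threshold.

3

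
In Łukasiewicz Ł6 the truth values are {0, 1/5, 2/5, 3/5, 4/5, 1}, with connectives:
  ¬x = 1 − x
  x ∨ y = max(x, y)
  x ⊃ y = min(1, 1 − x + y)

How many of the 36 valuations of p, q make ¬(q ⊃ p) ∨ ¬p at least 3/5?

value 1: 6 assignments (counts)
value 4/5: 6 assignments (counts)
value 3/5: 6 assignments (counts)
value 2/5: 6 assignments
value 1/5: 6 assignments
value 0: 6 assignments
So 18 of the 36 assignments meet the threshold.

18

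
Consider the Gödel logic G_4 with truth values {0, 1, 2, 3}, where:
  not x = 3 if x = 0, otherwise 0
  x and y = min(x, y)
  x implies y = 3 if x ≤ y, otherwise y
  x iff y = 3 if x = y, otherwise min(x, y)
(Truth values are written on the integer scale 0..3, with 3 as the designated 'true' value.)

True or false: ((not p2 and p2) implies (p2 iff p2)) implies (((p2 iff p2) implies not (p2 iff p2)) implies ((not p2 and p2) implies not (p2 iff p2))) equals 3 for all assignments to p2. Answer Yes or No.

p2 = 0 ↦ 3
p2 = 1 ↦ 3
p2 = 2 ↦ 3
p2 = 3 ↦ 3
Every assignment gives a value ≥ 3.

Yes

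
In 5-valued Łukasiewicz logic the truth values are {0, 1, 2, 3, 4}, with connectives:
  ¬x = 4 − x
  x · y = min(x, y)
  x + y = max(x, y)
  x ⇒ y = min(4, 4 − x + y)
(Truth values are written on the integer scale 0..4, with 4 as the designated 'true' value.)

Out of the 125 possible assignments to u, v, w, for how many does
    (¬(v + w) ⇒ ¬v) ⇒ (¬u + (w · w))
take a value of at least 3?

value 4: 45 assignments (counts)
value 3: 35 assignments (counts)
value 2: 25 assignments
value 1: 15 assignments
value 0: 5 assignments
So 80 of the 125 assignments meet the threshold.

80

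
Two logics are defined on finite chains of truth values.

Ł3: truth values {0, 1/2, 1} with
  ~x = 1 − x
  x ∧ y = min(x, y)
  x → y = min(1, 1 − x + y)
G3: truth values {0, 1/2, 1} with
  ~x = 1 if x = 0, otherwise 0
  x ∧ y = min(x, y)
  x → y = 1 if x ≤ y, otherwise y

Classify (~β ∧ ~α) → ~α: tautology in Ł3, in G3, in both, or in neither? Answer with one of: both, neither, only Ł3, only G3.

both

In Ł3: every assignment gives 1 — tautology.
In G3: every assignment gives 1 — tautology.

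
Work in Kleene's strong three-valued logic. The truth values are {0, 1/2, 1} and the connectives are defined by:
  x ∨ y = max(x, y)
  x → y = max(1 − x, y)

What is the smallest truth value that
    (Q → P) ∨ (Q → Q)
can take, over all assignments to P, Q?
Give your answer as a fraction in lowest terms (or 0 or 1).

Take P = 0, Q = 1/2:
Q → P = 1/2 → 0 = 1/2
Q → Q = 1/2 → 1/2 = 1/2
(Q → P) ∨ (Q → Q) = 1/2 ∨ 1/2 = 1/2
No assignment yields a value below 1/2, so this is the minimum.

1/2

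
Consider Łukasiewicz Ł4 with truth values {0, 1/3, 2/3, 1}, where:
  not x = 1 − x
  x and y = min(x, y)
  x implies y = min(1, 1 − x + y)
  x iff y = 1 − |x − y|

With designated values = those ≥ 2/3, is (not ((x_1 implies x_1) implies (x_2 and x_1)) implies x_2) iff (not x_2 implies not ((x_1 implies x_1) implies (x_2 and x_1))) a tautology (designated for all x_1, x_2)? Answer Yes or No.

No

Counterexample: take x_1 = 0, x_2 = 0.
x_1 implies x_1 = 0 implies 0 = 1
x_2 and x_1 = 0 and 0 = 0
(x_1 implies x_1) implies (x_2 and x_1) = 1 implies 0 = 0
not ((x_1 implies x_1) implies (x_2 and x_1)) = not 0 = 1
not ((x_1 implies x_1) implies (x_2 and x_1)) implies x_2 = 1 implies 0 = 0
not x_2 = not 0 = 1
x_1 implies x_1 = 0 implies 0 = 1
x_2 and x_1 = 0 and 0 = 0
(x_1 implies x_1) implies (x_2 and x_1) = 1 implies 0 = 0
not ((x_1 implies x_1) implies (x_2 and x_1)) = not 0 = 1
not x_2 implies not ((x_1 implies x_1) implies (x_2 and x_1)) = 1 implies 1 = 1
(not ((x_1 implies x_1) implies (x_2 and x_1)) implies x_2) iff (not x_2 implies not ((x_1 implies x_1) implies (x_2 and x_1))) = 0 iff 1 = 0
This gives 0, which is below 2/3.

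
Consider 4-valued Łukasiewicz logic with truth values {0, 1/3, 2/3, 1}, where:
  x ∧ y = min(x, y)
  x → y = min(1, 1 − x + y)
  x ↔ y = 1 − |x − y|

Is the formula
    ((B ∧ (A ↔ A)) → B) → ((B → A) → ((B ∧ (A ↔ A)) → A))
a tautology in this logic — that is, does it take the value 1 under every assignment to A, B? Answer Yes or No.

A = 0, B = 0 ↦ 1
A = 0, B = 1/3 ↦ 1
A = 0, B = 2/3 ↦ 1
A = 0, B = 1 ↦ 1
A = 1/3, B = 0 ↦ 1
A = 1/3, B = 1/3 ↦ 1
A = 1/3, B = 2/3 ↦ 1
A = 1/3, B = 1 ↦ 1
A = 2/3, B = 0 ↦ 1
A = 2/3, B = 1/3 ↦ 1
A = 2/3, B = 2/3 ↦ 1
A = 2/3, B = 1 ↦ 1
A = 1, B = 0 ↦ 1
A = 1, B = 1/3 ↦ 1
A = 1, B = 2/3 ↦ 1
A = 1, B = 1 ↦ 1
Every assignment gives a value ≥ 1.

Yes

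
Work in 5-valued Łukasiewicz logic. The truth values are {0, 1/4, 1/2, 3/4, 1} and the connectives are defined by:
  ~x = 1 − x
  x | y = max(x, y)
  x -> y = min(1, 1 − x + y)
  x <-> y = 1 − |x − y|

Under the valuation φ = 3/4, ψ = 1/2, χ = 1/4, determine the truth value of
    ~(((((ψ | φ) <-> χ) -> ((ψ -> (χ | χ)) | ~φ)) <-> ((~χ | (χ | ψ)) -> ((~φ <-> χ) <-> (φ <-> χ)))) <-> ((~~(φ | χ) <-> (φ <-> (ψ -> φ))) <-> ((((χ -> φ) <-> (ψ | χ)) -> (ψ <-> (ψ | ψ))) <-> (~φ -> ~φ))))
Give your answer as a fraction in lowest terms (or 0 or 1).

1/4

ψ | φ = 1/2 | 3/4 = 3/4
(ψ | φ) <-> χ = 3/4 <-> 1/4 = 1/2
χ | χ = 1/4 | 1/4 = 1/4
ψ -> (χ | χ) = 1/2 -> 1/4 = 3/4
~φ = ~3/4 = 1/4
(ψ -> (χ | χ)) | ~φ = 3/4 | 1/4 = 3/4
((ψ | φ) <-> χ) -> ((ψ -> (χ | χ)) | ~φ) = 1/2 -> 3/4 = 1
~χ = ~1/4 = 3/4
χ | ψ = 1/4 | 1/2 = 1/2
~χ | (χ | ψ) = 3/4 | 1/2 = 3/4
~φ = ~3/4 = 1/4
~φ <-> χ = 1/4 <-> 1/4 = 1
φ <-> χ = 3/4 <-> 1/4 = 1/2
(~φ <-> χ) <-> (φ <-> χ) = 1 <-> 1/2 = 1/2
(~χ | (χ | ψ)) -> ((~φ <-> χ) <-> (φ <-> χ)) = 3/4 -> 1/2 = 3/4
(((ψ | φ) <-> χ) -> ((ψ -> (χ | χ)) | ~φ)) <-> ((~χ | (χ | ψ)) -> ((~φ <-> χ) <-> (φ <-> χ))) = 1 <-> 3/4 = 3/4
φ | χ = 3/4 | 1/4 = 3/4
~(φ | χ) = ~3/4 = 1/4
~~(φ | χ) = ~1/4 = 3/4
ψ -> φ = 1/2 -> 3/4 = 1
φ <-> (ψ -> φ) = 3/4 <-> 1 = 3/4
~~(φ | χ) <-> (φ <-> (ψ -> φ)) = 3/4 <-> 3/4 = 1
χ -> φ = 1/4 -> 3/4 = 1
ψ | χ = 1/2 | 1/4 = 1/2
(χ -> φ) <-> (ψ | χ) = 1 <-> 1/2 = 1/2
ψ | ψ = 1/2 | 1/2 = 1/2
ψ <-> (ψ | ψ) = 1/2 <-> 1/2 = 1
((χ -> φ) <-> (ψ | χ)) -> (ψ <-> (ψ | ψ)) = 1/2 -> 1 = 1
~φ = ~3/4 = 1/4
~φ = ~3/4 = 1/4
~φ -> ~φ = 1/4 -> 1/4 = 1
(((χ -> φ) <-> (ψ | χ)) -> (ψ <-> (ψ | ψ))) <-> (~φ -> ~φ) = 1 <-> 1 = 1
(~~(φ | χ) <-> (φ <-> (ψ -> φ))) <-> ((((χ -> φ) <-> (ψ | χ)) -> (ψ <-> (ψ | ψ))) <-> (~φ -> ~φ)) = 1 <-> 1 = 1
((((ψ | φ) <-> χ) -> ((ψ -> (χ | χ)) | ~φ)) <-> ((~χ | (χ | ψ)) -> ((~φ <-> χ) <-> (φ <-> χ)))) <-> ((~~(φ | χ) <-> (φ <-> (ψ -> φ))) <-> ((((χ -> φ) <-> (ψ | χ)) -> (ψ <-> (ψ | ψ))) <-> (~φ -> ~φ))) = 3/4 <-> 1 = 3/4
~(((((ψ | φ) <-> χ) -> ((ψ -> (χ | χ)) | ~φ)) <-> ((~χ | (χ | ψ)) -> ((~φ <-> χ) <-> (φ <-> χ)))) <-> ((~~(φ | χ) <-> (φ <-> (ψ -> φ))) <-> ((((χ -> φ) <-> (ψ | χ)) -> (ψ <-> (ψ | ψ))) <-> (~φ -> ~φ)))) = ~3/4 = 1/4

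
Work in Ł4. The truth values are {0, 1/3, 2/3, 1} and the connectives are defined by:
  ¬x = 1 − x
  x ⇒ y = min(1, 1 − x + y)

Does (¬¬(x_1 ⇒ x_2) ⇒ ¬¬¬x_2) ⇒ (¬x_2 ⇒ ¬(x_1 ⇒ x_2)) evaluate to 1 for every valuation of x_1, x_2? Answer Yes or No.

Counterexample: take x_1 = 0, x_2 = 0.
x_1 ⇒ x_2 = 0 ⇒ 0 = 1
¬(x_1 ⇒ x_2) = ¬1 = 0
¬¬(x_1 ⇒ x_2) = ¬0 = 1
¬x_2 = ¬0 = 1
¬¬x_2 = ¬1 = 0
¬¬¬x_2 = ¬0 = 1
¬¬(x_1 ⇒ x_2) ⇒ ¬¬¬x_2 = 1 ⇒ 1 = 1
¬x_2 = ¬0 = 1
x_1 ⇒ x_2 = 0 ⇒ 0 = 1
¬(x_1 ⇒ x_2) = ¬1 = 0
¬x_2 ⇒ ¬(x_1 ⇒ x_2) = 1 ⇒ 0 = 0
(¬¬(x_1 ⇒ x_2) ⇒ ¬¬¬x_2) ⇒ (¬x_2 ⇒ ¬(x_1 ⇒ x_2)) = 1 ⇒ 0 = 0
This gives 0 ≠ 1.

No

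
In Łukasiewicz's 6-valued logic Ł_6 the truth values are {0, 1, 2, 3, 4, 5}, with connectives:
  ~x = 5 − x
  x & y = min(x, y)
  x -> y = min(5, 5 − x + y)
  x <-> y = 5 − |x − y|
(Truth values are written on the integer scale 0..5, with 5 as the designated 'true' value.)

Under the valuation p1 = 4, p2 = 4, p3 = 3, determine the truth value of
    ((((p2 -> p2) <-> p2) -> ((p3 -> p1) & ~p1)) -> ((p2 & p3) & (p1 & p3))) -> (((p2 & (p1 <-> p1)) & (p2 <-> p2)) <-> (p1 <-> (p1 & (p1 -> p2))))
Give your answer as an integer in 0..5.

p2 -> p2 = 4 -> 4 = 5
(p2 -> p2) <-> p2 = 5 <-> 4 = 4
p3 -> p1 = 3 -> 4 = 5
~p1 = ~4 = 1
(p3 -> p1) & ~p1 = 5 & 1 = 1
((p2 -> p2) <-> p2) -> ((p3 -> p1) & ~p1) = 4 -> 1 = 2
p2 & p3 = 4 & 3 = 3
p1 & p3 = 4 & 3 = 3
(p2 & p3) & (p1 & p3) = 3 & 3 = 3
(((p2 -> p2) <-> p2) -> ((p3 -> p1) & ~p1)) -> ((p2 & p3) & (p1 & p3)) = 2 -> 3 = 5
p1 <-> p1 = 4 <-> 4 = 5
p2 & (p1 <-> p1) = 4 & 5 = 4
p2 <-> p2 = 4 <-> 4 = 5
(p2 & (p1 <-> p1)) & (p2 <-> p2) = 4 & 5 = 4
p1 -> p2 = 4 -> 4 = 5
p1 & (p1 -> p2) = 4 & 5 = 4
p1 <-> (p1 & (p1 -> p2)) = 4 <-> 4 = 5
((p2 & (p1 <-> p1)) & (p2 <-> p2)) <-> (p1 <-> (p1 & (p1 -> p2))) = 4 <-> 5 = 4
((((p2 -> p2) <-> p2) -> ((p3 -> p1) & ~p1)) -> ((p2 & p3) & (p1 & p3))) -> (((p2 & (p1 <-> p1)) & (p2 <-> p2)) <-> (p1 <-> (p1 & (p1 -> p2)))) = 5 -> 4 = 4

4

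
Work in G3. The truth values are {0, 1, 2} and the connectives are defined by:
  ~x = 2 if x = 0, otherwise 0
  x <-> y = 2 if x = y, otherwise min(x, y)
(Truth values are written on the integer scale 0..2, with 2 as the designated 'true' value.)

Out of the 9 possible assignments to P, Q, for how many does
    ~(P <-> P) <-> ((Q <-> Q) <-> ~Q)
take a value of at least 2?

6

P = 0, Q = 0 ↦ 0  <
P = 0, Q = 1 ↦ 2  ≥
P = 0, Q = 2 ↦ 2  ≥
P = 1, Q = 0 ↦ 0  <
P = 1, Q = 1 ↦ 2  ≥
P = 1, Q = 2 ↦ 2  ≥
P = 2, Q = 0 ↦ 0  <
P = 2, Q = 1 ↦ 2  ≥
P = 2, Q = 2 ↦ 2  ≥
So 6 of the 9 assignments meet the threshold.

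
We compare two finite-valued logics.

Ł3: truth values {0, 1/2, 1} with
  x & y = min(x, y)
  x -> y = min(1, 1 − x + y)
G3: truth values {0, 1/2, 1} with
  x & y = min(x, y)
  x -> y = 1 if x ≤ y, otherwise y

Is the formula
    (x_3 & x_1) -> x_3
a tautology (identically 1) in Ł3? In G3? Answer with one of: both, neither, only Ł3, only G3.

In Ł3: every assignment gives 1 — tautology.
In G3: every assignment gives 1 — tautology.

both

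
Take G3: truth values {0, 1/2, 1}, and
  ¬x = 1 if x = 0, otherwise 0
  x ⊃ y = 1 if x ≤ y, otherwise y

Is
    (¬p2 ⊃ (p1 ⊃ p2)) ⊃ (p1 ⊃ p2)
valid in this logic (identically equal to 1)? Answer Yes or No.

Counterexample: take p1 = 1, p2 = 1/2.
¬p2 = ¬1/2 = 0
p1 ⊃ p2 = 1 ⊃ 1/2 = 1/2
¬p2 ⊃ (p1 ⊃ p2) = 0 ⊃ 1/2 = 1
p1 ⊃ p2 = 1 ⊃ 1/2 = 1/2
(¬p2 ⊃ (p1 ⊃ p2)) ⊃ (p1 ⊃ p2) = 1 ⊃ 1/2 = 1/2
This gives 1/2 ≠ 1.

No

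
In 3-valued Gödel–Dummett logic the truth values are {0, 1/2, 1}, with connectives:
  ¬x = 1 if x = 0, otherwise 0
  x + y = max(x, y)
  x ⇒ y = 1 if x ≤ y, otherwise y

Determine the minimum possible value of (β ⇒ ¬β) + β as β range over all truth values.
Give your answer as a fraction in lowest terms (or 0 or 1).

1/2

Take β = 1/2:
¬β = ¬1/2 = 0
β ⇒ ¬β = 1/2 ⇒ 0 = 0
(β ⇒ ¬β) + β = 0 + 1/2 = 1/2
No assignment yields a value below 1/2, so this is the minimum.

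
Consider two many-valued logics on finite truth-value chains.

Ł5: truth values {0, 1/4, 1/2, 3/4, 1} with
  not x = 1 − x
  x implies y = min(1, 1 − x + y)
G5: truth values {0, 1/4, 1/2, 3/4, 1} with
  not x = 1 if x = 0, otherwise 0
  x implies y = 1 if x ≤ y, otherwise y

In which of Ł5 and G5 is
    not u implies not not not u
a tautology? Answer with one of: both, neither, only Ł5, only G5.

In Ł5: every assignment gives 1 — tautology.
In G5: every assignment gives 1 — tautology.

both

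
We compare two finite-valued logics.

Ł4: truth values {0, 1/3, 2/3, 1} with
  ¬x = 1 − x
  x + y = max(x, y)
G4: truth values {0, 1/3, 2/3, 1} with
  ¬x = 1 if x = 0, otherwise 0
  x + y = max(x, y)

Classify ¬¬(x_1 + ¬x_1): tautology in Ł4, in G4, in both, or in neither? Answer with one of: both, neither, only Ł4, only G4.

In Ł4: at x_1 = 1/3 the value is 2/3 — not a tautology.
In G4: every assignment gives 1 — tautology.

only G4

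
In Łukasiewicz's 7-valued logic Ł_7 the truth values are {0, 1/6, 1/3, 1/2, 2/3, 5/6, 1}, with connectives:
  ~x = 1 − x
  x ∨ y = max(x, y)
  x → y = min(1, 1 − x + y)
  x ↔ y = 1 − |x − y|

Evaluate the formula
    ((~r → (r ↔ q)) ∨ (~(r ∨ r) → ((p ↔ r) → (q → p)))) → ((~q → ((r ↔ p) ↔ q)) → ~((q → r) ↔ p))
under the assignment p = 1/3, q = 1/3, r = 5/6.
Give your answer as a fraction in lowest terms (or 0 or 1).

2/3

~r = ~5/6 = 1/6
r ↔ q = 5/6 ↔ 1/3 = 1/2
~r → (r ↔ q) = 1/6 → 1/2 = 1
r ∨ r = 5/6 ∨ 5/6 = 5/6
~(r ∨ r) = ~5/6 = 1/6
p ↔ r = 1/3 ↔ 5/6 = 1/2
q → p = 1/3 → 1/3 = 1
(p ↔ r) → (q → p) = 1/2 → 1 = 1
~(r ∨ r) → ((p ↔ r) → (q → p)) = 1/6 → 1 = 1
(~r → (r ↔ q)) ∨ (~(r ∨ r) → ((p ↔ r) → (q → p))) = 1 ∨ 1 = 1
~q = ~1/3 = 2/3
r ↔ p = 5/6 ↔ 1/3 = 1/2
(r ↔ p) ↔ q = 1/2 ↔ 1/3 = 5/6
~q → ((r ↔ p) ↔ q) = 2/3 → 5/6 = 1
q → r = 1/3 → 5/6 = 1
(q → r) ↔ p = 1 ↔ 1/3 = 1/3
~((q → r) ↔ p) = ~1/3 = 2/3
(~q → ((r ↔ p) ↔ q)) → ~((q → r) ↔ p) = 1 → 2/3 = 2/3
((~r → (r ↔ q)) ∨ (~(r ∨ r) → ((p ↔ r) → (q → p)))) → ((~q → ((r ↔ p) ↔ q)) → ~((q → r) ↔ p)) = 1 → 2/3 = 2/3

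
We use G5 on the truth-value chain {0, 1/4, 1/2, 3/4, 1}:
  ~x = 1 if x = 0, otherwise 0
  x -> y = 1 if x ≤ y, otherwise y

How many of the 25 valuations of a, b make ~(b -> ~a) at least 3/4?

value 1: 16 assignments (counts)
value 0: 9 assignments
So 16 of the 25 assignments meet the threshold.

16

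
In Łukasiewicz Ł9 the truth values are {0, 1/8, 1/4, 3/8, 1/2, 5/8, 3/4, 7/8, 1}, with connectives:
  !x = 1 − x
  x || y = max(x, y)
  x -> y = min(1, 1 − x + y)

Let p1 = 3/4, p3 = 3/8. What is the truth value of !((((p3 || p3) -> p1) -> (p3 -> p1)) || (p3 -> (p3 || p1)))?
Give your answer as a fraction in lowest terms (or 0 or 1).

p3 || p3 = 3/8 || 3/8 = 3/8
(p3 || p3) -> p1 = 3/8 -> 3/4 = 1
p3 -> p1 = 3/8 -> 3/4 = 1
((p3 || p3) -> p1) -> (p3 -> p1) = 1 -> 1 = 1
p3 || p1 = 3/8 || 3/4 = 3/4
p3 -> (p3 || p1) = 3/8 -> 3/4 = 1
(((p3 || p3) -> p1) -> (p3 -> p1)) || (p3 -> (p3 || p1)) = 1 || 1 = 1
!((((p3 || p3) -> p1) -> (p3 -> p1)) || (p3 -> (p3 || p1))) = !1 = 0

0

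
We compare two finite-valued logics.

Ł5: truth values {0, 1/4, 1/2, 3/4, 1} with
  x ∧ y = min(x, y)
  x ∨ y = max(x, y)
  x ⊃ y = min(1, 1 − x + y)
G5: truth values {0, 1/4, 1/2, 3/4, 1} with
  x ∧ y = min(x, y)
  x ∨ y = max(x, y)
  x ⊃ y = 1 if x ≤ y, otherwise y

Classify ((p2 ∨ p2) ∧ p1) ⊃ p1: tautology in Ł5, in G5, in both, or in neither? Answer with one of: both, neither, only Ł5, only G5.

In Ł5: every assignment gives 1 — tautology.
In G5: every assignment gives 1 — tautology.

both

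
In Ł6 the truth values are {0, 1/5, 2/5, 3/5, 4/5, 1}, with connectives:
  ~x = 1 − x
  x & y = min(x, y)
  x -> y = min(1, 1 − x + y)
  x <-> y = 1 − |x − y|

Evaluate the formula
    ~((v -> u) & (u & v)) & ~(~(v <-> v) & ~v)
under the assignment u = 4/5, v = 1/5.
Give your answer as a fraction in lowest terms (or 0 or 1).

v -> u = 1/5 -> 4/5 = 1
u & v = 4/5 & 1/5 = 1/5
(v -> u) & (u & v) = 1 & 1/5 = 1/5
~((v -> u) & (u & v)) = ~1/5 = 4/5
v <-> v = 1/5 <-> 1/5 = 1
~(v <-> v) = ~1 = 0
~v = ~1/5 = 4/5
~(v <-> v) & ~v = 0 & 4/5 = 0
~(~(v <-> v) & ~v) = ~0 = 1
~((v -> u) & (u & v)) & ~(~(v <-> v) & ~v) = 4/5 & 1 = 4/5

4/5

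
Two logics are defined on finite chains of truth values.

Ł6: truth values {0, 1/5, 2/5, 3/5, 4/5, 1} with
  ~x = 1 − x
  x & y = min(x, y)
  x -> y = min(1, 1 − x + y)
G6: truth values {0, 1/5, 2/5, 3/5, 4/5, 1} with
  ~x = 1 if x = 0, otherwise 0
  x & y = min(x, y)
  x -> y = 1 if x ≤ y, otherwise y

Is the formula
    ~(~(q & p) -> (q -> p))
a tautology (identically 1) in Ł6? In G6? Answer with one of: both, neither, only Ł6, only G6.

neither

In Ł6: at p = 0, q = 0 the value is 0 — not a tautology.
In G6: at p = 0, q = 0 the value is 0 — not a tautology.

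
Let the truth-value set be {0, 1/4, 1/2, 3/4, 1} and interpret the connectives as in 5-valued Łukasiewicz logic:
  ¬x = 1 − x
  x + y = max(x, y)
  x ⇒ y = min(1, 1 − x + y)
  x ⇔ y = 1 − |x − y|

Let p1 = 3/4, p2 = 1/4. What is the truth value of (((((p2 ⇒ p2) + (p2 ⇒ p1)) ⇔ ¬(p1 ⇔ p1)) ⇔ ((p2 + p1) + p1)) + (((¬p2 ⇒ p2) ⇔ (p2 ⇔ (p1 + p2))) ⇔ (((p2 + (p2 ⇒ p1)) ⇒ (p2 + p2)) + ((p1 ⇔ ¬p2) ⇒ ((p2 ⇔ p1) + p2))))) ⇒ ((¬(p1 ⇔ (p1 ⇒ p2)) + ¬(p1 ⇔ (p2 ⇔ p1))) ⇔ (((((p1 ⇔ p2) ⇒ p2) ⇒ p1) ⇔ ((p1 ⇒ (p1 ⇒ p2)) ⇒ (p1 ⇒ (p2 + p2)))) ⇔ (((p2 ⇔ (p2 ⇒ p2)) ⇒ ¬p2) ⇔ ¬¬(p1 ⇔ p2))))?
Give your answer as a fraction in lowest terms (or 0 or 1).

1

p2 ⇒ p2 = 1/4 ⇒ 1/4 = 1
p2 ⇒ p1 = 1/4 ⇒ 3/4 = 1
(p2 ⇒ p2) + (p2 ⇒ p1) = 1 + 1 = 1
p1 ⇔ p1 = 3/4 ⇔ 3/4 = 1
¬(p1 ⇔ p1) = ¬1 = 0
((p2 ⇒ p2) + (p2 ⇒ p1)) ⇔ ¬(p1 ⇔ p1) = 1 ⇔ 0 = 0
p2 + p1 = 1/4 + 3/4 = 3/4
(p2 + p1) + p1 = 3/4 + 3/4 = 3/4
(((p2 ⇒ p2) + (p2 ⇒ p1)) ⇔ ¬(p1 ⇔ p1)) ⇔ ((p2 + p1) + p1) = 0 ⇔ 3/4 = 1/4
¬p2 = ¬1/4 = 3/4
¬p2 ⇒ p2 = 3/4 ⇒ 1/4 = 1/2
p1 + p2 = 3/4 + 1/4 = 3/4
p2 ⇔ (p1 + p2) = 1/4 ⇔ 3/4 = 1/2
(¬p2 ⇒ p2) ⇔ (p2 ⇔ (p1 + p2)) = 1/2 ⇔ 1/2 = 1
p2 ⇒ p1 = 1/4 ⇒ 3/4 = 1
p2 + (p2 ⇒ p1) = 1/4 + 1 = 1
p2 + p2 = 1/4 + 1/4 = 1/4
(p2 + (p2 ⇒ p1)) ⇒ (p2 + p2) = 1 ⇒ 1/4 = 1/4
¬p2 = ¬1/4 = 3/4
p1 ⇔ ¬p2 = 3/4 ⇔ 3/4 = 1
p2 ⇔ p1 = 1/4 ⇔ 3/4 = 1/2
(p2 ⇔ p1) + p2 = 1/2 + 1/4 = 1/2
(p1 ⇔ ¬p2) ⇒ ((p2 ⇔ p1) + p2) = 1 ⇒ 1/2 = 1/2
((p2 + (p2 ⇒ p1)) ⇒ (p2 + p2)) + ((p1 ⇔ ¬p2) ⇒ ((p2 ⇔ p1) + p2)) = 1/4 + 1/2 = 1/2
((¬p2 ⇒ p2) ⇔ (p2 ⇔ (p1 + p2))) ⇔ (((p2 + (p2 ⇒ p1)) ⇒ (p2 + p2)) + ((p1 ⇔ ¬p2) ⇒ ((p2 ⇔ p1) + p2))) = 1 ⇔ 1/2 = 1/2
((((p2 ⇒ p2) + (p2 ⇒ p1)) ⇔ ¬(p1 ⇔ p1)) ⇔ ((p2 + p1) + p1)) + (((¬p2 ⇒ p2) ⇔ (p2 ⇔ (p1 + p2))) ⇔ (((p2 + (p2 ⇒ p1)) ⇒ (p2 + p2)) + ((p1 ⇔ ¬p2) ⇒ ((p2 ⇔ p1) + p2)))) = 1/4 + 1/2 = 1/2
p1 ⇒ p2 = 3/4 ⇒ 1/4 = 1/2
p1 ⇔ (p1 ⇒ p2) = 3/4 ⇔ 1/2 = 3/4
¬(p1 ⇔ (p1 ⇒ p2)) = ¬3/4 = 1/4
p2 ⇔ p1 = 1/4 ⇔ 3/4 = 1/2
p1 ⇔ (p2 ⇔ p1) = 3/4 ⇔ 1/2 = 3/4
¬(p1 ⇔ (p2 ⇔ p1)) = ¬3/4 = 1/4
¬(p1 ⇔ (p1 ⇒ p2)) + ¬(p1 ⇔ (p2 ⇔ p1)) = 1/4 + 1/4 = 1/4
p1 ⇔ p2 = 3/4 ⇔ 1/4 = 1/2
(p1 ⇔ p2) ⇒ p2 = 1/2 ⇒ 1/4 = 3/4
((p1 ⇔ p2) ⇒ p2) ⇒ p1 = 3/4 ⇒ 3/4 = 1
p1 ⇒ p2 = 3/4 ⇒ 1/4 = 1/2
p1 ⇒ (p1 ⇒ p2) = 3/4 ⇒ 1/2 = 3/4
p2 + p2 = 1/4 + 1/4 = 1/4
p1 ⇒ (p2 + p2) = 3/4 ⇒ 1/4 = 1/2
(p1 ⇒ (p1 ⇒ p2)) ⇒ (p1 ⇒ (p2 + p2)) = 3/4 ⇒ 1/2 = 3/4
(((p1 ⇔ p2) ⇒ p2) ⇒ p1) ⇔ ((p1 ⇒ (p1 ⇒ p2)) ⇒ (p1 ⇒ (p2 + p2))) = 1 ⇔ 3/4 = 3/4
p2 ⇒ p2 = 1/4 ⇒ 1/4 = 1
p2 ⇔ (p2 ⇒ p2) = 1/4 ⇔ 1 = 1/4
¬p2 = ¬1/4 = 3/4
(p2 ⇔ (p2 ⇒ p2)) ⇒ ¬p2 = 1/4 ⇒ 3/4 = 1
p1 ⇔ p2 = 3/4 ⇔ 1/4 = 1/2
¬(p1 ⇔ p2) = ¬1/2 = 1/2
¬¬(p1 ⇔ p2) = ¬1/2 = 1/2
((p2 ⇔ (p2 ⇒ p2)) ⇒ ¬p2) ⇔ ¬¬(p1 ⇔ p2) = 1 ⇔ 1/2 = 1/2
((((p1 ⇔ p2) ⇒ p2) ⇒ p1) ⇔ ((p1 ⇒ (p1 ⇒ p2)) ⇒ (p1 ⇒ (p2 + p2)))) ⇔ (((p2 ⇔ (p2 ⇒ p2)) ⇒ ¬p2) ⇔ ¬¬(p1 ⇔ p2)) = 3/4 ⇔ 1/2 = 3/4
(¬(p1 ⇔ (p1 ⇒ p2)) + ¬(p1 ⇔ (p2 ⇔ p1))) ⇔ (((((p1 ⇔ p2) ⇒ p2) ⇒ p1) ⇔ ((p1 ⇒ (p1 ⇒ p2)) ⇒ (p1 ⇒ (p2 + p2)))) ⇔ (((p2 ⇔ (p2 ⇒ p2)) ⇒ ¬p2) ⇔ ¬¬(p1 ⇔ p2))) = 1/4 ⇔ 3/4 = 1/2
(((((p2 ⇒ p2) + (p2 ⇒ p1)) ⇔ ¬(p1 ⇔ p1)) ⇔ ((p2 + p1) + p1)) + (((¬p2 ⇒ p2) ⇔ (p2 ⇔ (p1 + p2))) ⇔ (((p2 + (p2 ⇒ p1)) ⇒ (p2 + p2)) + ((p1 ⇔ ¬p2) ⇒ ((p2 ⇔ p1) + p2))))) ⇒ ((¬(p1 ⇔ (p1 ⇒ p2)) + ¬(p1 ⇔ (p2 ⇔ p1))) ⇔ (((((p1 ⇔ p2) ⇒ p2) ⇒ p1) ⇔ ((p1 ⇒ (p1 ⇒ p2)) ⇒ (p1 ⇒ (p2 + p2)))) ⇔ (((p2 ⇔ (p2 ⇒ p2)) ⇒ ¬p2) ⇔ ¬¬(p1 ⇔ p2)))) = 1/2 ⇒ 1/2 = 1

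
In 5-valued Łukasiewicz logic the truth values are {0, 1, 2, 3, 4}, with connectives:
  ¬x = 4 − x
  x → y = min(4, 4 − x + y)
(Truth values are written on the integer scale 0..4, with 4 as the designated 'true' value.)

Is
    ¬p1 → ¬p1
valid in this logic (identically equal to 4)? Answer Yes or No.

Yes

p1 = 0 ↦ 4
p1 = 1 ↦ 4
p1 = 2 ↦ 4
p1 = 3 ↦ 4
p1 = 4 ↦ 4
Every assignment gives a value ≥ 4.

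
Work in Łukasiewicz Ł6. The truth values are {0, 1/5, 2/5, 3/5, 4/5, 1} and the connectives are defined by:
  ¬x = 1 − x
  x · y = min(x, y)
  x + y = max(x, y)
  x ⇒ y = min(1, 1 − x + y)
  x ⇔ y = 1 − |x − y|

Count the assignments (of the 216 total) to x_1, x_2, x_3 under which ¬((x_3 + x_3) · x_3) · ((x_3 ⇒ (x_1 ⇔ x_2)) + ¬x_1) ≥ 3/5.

108

value 1: 36 assignments (counts)
value 4/5: 36 assignments (counts)
value 3/5: 36 assignments (counts)
value 2/5: 36 assignments
value 1/5: 36 assignments
value 0: 36 assignments
So 108 of the 216 assignments meet the threshold.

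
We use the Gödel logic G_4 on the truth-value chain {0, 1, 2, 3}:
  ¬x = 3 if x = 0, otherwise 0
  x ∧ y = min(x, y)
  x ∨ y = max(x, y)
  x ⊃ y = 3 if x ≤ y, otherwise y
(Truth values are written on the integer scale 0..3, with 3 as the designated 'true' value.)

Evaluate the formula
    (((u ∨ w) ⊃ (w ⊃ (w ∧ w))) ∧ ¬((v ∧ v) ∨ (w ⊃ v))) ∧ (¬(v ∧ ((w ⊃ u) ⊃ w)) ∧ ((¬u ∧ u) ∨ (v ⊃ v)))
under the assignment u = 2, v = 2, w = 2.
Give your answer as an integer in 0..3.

u ∨ w = 2 ∨ 2 = 2
w ∧ w = 2 ∧ 2 = 2
w ⊃ (w ∧ w) = 2 ⊃ 2 = 3
(u ∨ w) ⊃ (w ⊃ (w ∧ w)) = 2 ⊃ 3 = 3
v ∧ v = 2 ∧ 2 = 2
w ⊃ v = 2 ⊃ 2 = 3
(v ∧ v) ∨ (w ⊃ v) = 2 ∨ 3 = 3
¬((v ∧ v) ∨ (w ⊃ v)) = ¬3 = 0
((u ∨ w) ⊃ (w ⊃ (w ∧ w))) ∧ ¬((v ∧ v) ∨ (w ⊃ v)) = 3 ∧ 0 = 0
w ⊃ u = 2 ⊃ 2 = 3
(w ⊃ u) ⊃ w = 3 ⊃ 2 = 2
v ∧ ((w ⊃ u) ⊃ w) = 2 ∧ 2 = 2
¬(v ∧ ((w ⊃ u) ⊃ w)) = ¬2 = 0
¬u = ¬2 = 0
¬u ∧ u = 0 ∧ 2 = 0
v ⊃ v = 2 ⊃ 2 = 3
(¬u ∧ u) ∨ (v ⊃ v) = 0 ∨ 3 = 3
¬(v ∧ ((w ⊃ u) ⊃ w)) ∧ ((¬u ∧ u) ∨ (v ⊃ v)) = 0 ∧ 3 = 0
(((u ∨ w) ⊃ (w ⊃ (w ∧ w))) ∧ ¬((v ∧ v) ∨ (w ⊃ v))) ∧ (¬(v ∧ ((w ⊃ u) ⊃ w)) ∧ ((¬u ∧ u) ∨ (v ⊃ v))) = 0 ∧ 0 = 0

0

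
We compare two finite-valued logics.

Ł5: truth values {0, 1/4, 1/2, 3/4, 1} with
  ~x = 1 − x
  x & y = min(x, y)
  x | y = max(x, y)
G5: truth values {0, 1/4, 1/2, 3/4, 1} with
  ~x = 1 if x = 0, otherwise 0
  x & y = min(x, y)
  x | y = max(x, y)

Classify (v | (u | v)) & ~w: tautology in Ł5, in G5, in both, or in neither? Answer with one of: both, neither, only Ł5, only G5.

neither

In Ł5: at u = 0, v = 0, w = 0 the value is 0 — not a tautology.
In G5: at u = 0, v = 0, w = 0 the value is 0 — not a tautology.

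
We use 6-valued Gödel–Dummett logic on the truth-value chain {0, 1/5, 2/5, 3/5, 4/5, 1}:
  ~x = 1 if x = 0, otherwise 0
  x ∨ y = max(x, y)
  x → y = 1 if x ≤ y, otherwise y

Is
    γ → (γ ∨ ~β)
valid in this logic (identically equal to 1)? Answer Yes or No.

Yes

At β = 2/5, γ = 0, for instance:
~β = ~2/5 = 0
γ ∨ ~β = 0 ∨ 0 = 0
γ → (γ ∨ ~β) = 0 → 0 = 1
and checking the remaining 35 assignments likewise gives ≥ 1 in every case.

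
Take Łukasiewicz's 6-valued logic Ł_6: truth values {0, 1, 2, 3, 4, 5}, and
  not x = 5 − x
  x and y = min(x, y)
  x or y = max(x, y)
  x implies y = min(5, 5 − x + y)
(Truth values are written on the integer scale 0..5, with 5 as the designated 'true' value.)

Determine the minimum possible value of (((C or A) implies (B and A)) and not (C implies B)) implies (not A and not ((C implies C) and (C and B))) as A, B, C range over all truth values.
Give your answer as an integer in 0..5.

Take A = 5, B = 2, C = 4:
C or A = 4 or 5 = 5
B and A = 2 and 5 = 2
(C or A) implies (B and A) = 5 implies 2 = 2
C implies B = 4 implies 2 = 3
not (C implies B) = not 3 = 2
((C or A) implies (B and A)) and not (C implies B) = 2 and 2 = 2
not A = not 5 = 0
C implies C = 4 implies 4 = 5
C and B = 4 and 2 = 2
(C implies C) and (C and B) = 5 and 2 = 2
not ((C implies C) and (C and B)) = not 2 = 3
not A and not ((C implies C) and (C and B)) = 0 and 3 = 0
(((C or A) implies (B and A)) and not (C implies B)) implies (not A and not ((C implies C) and (C and B))) = 2 implies 0 = 3
No assignment yields a value below 3, so this is the minimum.

3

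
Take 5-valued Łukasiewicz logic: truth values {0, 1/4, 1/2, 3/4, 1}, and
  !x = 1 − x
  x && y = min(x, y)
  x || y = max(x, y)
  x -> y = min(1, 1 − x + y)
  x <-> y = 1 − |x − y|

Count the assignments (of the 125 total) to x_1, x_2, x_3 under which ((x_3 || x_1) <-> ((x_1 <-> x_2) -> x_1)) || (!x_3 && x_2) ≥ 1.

value 1: 55 assignments (counts)
value 3/4: 52 assignments
value 1/2: 14 assignments
value 1/4: 3 assignments
value 0: 1 assignment
So 55 of the 125 assignments meet the threshold.

55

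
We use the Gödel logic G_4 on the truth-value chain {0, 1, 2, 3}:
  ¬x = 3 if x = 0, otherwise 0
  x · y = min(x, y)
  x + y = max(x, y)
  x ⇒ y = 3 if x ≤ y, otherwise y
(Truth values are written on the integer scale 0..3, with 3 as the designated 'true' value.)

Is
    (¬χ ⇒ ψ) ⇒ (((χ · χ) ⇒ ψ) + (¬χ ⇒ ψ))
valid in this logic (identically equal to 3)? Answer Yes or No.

Yes

ψ = 0, χ = 0 ↦ 3
ψ = 0, χ = 1 ↦ 3
ψ = 0, χ = 2 ↦ 3
ψ = 0, χ = 3 ↦ 3
ψ = 1, χ = 0 ↦ 3
ψ = 1, χ = 1 ↦ 3
ψ = 1, χ = 2 ↦ 3
ψ = 1, χ = 3 ↦ 3
ψ = 2, χ = 0 ↦ 3
ψ = 2, χ = 1 ↦ 3
ψ = 2, χ = 2 ↦ 3
ψ = 2, χ = 3 ↦ 3
ψ = 3, χ = 0 ↦ 3
ψ = 3, χ = 1 ↦ 3
ψ = 3, χ = 2 ↦ 3
ψ = 3, χ = 3 ↦ 3
Every assignment gives a value ≥ 3.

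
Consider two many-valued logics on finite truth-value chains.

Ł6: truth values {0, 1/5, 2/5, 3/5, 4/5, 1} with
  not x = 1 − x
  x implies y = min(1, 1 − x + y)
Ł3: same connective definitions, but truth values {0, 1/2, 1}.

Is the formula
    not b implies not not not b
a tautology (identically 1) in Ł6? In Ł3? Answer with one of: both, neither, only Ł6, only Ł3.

both

In Ł6: every assignment gives 1 — tautology.
In Ł3: every assignment gives 1 — tautology.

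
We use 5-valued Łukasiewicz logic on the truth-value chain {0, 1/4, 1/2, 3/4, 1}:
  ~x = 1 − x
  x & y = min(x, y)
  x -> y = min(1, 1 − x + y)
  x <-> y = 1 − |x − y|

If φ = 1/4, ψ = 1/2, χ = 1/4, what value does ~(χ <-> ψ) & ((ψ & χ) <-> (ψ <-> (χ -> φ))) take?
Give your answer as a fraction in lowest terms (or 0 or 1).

χ <-> ψ = 1/4 <-> 1/2 = 3/4
~(χ <-> ψ) = ~3/4 = 1/4
ψ & χ = 1/2 & 1/4 = 1/4
χ -> φ = 1/4 -> 1/4 = 1
ψ <-> (χ -> φ) = 1/2 <-> 1 = 1/2
(ψ & χ) <-> (ψ <-> (χ -> φ)) = 1/4 <-> 1/2 = 3/4
~(χ <-> ψ) & ((ψ & χ) <-> (ψ <-> (χ -> φ))) = 1/4 & 3/4 = 1/4

1/4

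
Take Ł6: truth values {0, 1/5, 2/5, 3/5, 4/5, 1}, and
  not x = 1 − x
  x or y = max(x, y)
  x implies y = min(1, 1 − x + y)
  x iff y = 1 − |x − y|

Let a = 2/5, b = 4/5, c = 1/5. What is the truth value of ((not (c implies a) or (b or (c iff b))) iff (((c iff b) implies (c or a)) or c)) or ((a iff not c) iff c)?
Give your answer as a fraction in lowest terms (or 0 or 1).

c implies a = 1/5 implies 2/5 = 1
not (c implies a) = not 1 = 0
c iff b = 1/5 iff 4/5 = 2/5
b or (c iff b) = 4/5 or 2/5 = 4/5
not (c implies a) or (b or (c iff b)) = 0 or 4/5 = 4/5
c iff b = 1/5 iff 4/5 = 2/5
c or a = 1/5 or 2/5 = 2/5
(c iff b) implies (c or a) = 2/5 implies 2/5 = 1
((c iff b) implies (c or a)) or c = 1 or 1/5 = 1
(not (c implies a) or (b or (c iff b))) iff (((c iff b) implies (c or a)) or c) = 4/5 iff 1 = 4/5
not c = not 1/5 = 4/5
a iff not c = 2/5 iff 4/5 = 3/5
(a iff not c) iff c = 3/5 iff 1/5 = 3/5
((not (c implies a) or (b or (c iff b))) iff (((c iff b) implies (c or a)) or c)) or ((a iff not c) iff c) = 4/5 or 3/5 = 4/5

4/5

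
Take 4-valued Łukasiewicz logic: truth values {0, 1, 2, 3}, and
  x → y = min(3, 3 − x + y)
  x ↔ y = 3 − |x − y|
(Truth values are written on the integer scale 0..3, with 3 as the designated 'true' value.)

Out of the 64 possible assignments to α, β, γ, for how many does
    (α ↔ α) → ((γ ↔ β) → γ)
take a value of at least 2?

value 3: 36 assignments (counts)
value 2: 16 assignments (counts)
value 1: 8 assignments
value 0: 4 assignments
So 52 of the 64 assignments meet the threshold.

52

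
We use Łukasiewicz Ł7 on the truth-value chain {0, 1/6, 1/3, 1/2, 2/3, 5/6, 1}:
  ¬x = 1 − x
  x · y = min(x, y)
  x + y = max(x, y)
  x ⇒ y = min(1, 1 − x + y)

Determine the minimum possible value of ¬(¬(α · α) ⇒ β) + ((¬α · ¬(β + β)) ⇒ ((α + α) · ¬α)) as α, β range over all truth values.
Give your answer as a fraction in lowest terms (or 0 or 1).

Take α = 0, β = 1/2:
α · α = 0 · 0 = 0
¬(α · α) = ¬0 = 1
¬(α · α) ⇒ β = 1 ⇒ 1/2 = 1/2
¬(¬(α · α) ⇒ β) = ¬1/2 = 1/2
¬α = ¬0 = 1
β + β = 1/2 + 1/2 = 1/2
¬(β + β) = ¬1/2 = 1/2
¬α · ¬(β + β) = 1 · 1/2 = 1/2
α + α = 0 + 0 = 0
¬α = ¬0 = 1
(α + α) · ¬α = 0 · 1 = 0
(¬α · ¬(β + β)) ⇒ ((α + α) · ¬α) = 1/2 ⇒ 0 = 1/2
¬(¬(α · α) ⇒ β) + ((¬α · ¬(β + β)) ⇒ ((α + α) · ¬α)) = 1/2 + 1/2 = 1/2
No assignment yields a value below 1/2, so this is the minimum.

1/2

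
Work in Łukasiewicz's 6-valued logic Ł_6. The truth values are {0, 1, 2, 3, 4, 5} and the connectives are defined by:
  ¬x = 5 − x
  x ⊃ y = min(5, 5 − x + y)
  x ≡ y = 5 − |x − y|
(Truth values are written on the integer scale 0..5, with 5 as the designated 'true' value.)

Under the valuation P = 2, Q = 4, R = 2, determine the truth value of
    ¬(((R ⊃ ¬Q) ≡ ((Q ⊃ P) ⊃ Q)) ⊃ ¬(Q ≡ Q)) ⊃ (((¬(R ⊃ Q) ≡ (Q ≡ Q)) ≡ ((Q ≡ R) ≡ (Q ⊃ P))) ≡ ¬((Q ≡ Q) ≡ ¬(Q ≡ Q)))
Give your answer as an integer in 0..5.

1

¬Q = ¬4 = 1
R ⊃ ¬Q = 2 ⊃ 1 = 4
Q ⊃ P = 4 ⊃ 2 = 3
(Q ⊃ P) ⊃ Q = 3 ⊃ 4 = 5
(R ⊃ ¬Q) ≡ ((Q ⊃ P) ⊃ Q) = 4 ≡ 5 = 4
Q ≡ Q = 4 ≡ 4 = 5
¬(Q ≡ Q) = ¬5 = 0
((R ⊃ ¬Q) ≡ ((Q ⊃ P) ⊃ Q)) ⊃ ¬(Q ≡ Q) = 4 ⊃ 0 = 1
¬(((R ⊃ ¬Q) ≡ ((Q ⊃ P) ⊃ Q)) ⊃ ¬(Q ≡ Q)) = ¬1 = 4
R ⊃ Q = 2 ⊃ 4 = 5
¬(R ⊃ Q) = ¬5 = 0
Q ≡ Q = 4 ≡ 4 = 5
¬(R ⊃ Q) ≡ (Q ≡ Q) = 0 ≡ 5 = 0
Q ≡ R = 4 ≡ 2 = 3
Q ⊃ P = 4 ⊃ 2 = 3
(Q ≡ R) ≡ (Q ⊃ P) = 3 ≡ 3 = 5
(¬(R ⊃ Q) ≡ (Q ≡ Q)) ≡ ((Q ≡ R) ≡ (Q ⊃ P)) = 0 ≡ 5 = 0
Q ≡ Q = 4 ≡ 4 = 5
Q ≡ Q = 4 ≡ 4 = 5
¬(Q ≡ Q) = ¬5 = 0
(Q ≡ Q) ≡ ¬(Q ≡ Q) = 5 ≡ 0 = 0
¬((Q ≡ Q) ≡ ¬(Q ≡ Q)) = ¬0 = 5
((¬(R ⊃ Q) ≡ (Q ≡ Q)) ≡ ((Q ≡ R) ≡ (Q ⊃ P))) ≡ ¬((Q ≡ Q) ≡ ¬(Q ≡ Q)) = 0 ≡ 5 = 0
¬(((R ⊃ ¬Q) ≡ ((Q ⊃ P) ⊃ Q)) ⊃ ¬(Q ≡ Q)) ⊃ (((¬(R ⊃ Q) ≡ (Q ≡ Q)) ≡ ((Q ≡ R) ≡ (Q ⊃ P))) ≡ ¬((Q ≡ Q) ≡ ¬(Q ≡ Q))) = 4 ⊃ 0 = 1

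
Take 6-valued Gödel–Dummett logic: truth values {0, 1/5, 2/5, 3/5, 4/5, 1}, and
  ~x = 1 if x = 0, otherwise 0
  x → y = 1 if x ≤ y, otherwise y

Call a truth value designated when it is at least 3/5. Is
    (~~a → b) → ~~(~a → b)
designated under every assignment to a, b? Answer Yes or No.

No

Counterexample: take a = 0, b = 0.
~a = ~0 = 1
~~a = ~1 = 0
~~a → b = 0 → 0 = 1
~a = ~0 = 1
~a → b = 1 → 0 = 0
~(~a → b) = ~0 = 1
~~(~a → b) = ~1 = 0
(~~a → b) → ~~(~a → b) = 1 → 0 = 0
This gives 0, which is below 3/5.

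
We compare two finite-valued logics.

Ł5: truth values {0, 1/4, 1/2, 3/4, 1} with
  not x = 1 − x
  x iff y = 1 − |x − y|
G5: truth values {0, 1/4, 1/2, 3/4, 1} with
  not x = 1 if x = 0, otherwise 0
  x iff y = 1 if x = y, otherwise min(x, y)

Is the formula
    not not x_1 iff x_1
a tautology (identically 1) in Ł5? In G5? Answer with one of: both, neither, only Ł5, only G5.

In Ł5: every assignment gives 1 — tautology.
In G5: at x_1 = 1/4 the value is 1/4 — not a tautology.

only Ł5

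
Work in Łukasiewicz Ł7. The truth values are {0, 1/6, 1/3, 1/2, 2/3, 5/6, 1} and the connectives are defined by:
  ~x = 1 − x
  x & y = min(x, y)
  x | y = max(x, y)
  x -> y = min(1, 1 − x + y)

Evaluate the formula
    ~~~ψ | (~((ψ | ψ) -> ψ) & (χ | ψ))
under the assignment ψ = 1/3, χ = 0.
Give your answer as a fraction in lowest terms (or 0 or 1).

~ψ = ~1/3 = 2/3
~~ψ = ~2/3 = 1/3
~~~ψ = ~1/3 = 2/3
ψ | ψ = 1/3 | 1/3 = 1/3
(ψ | ψ) -> ψ = 1/3 -> 1/3 = 1
~((ψ | ψ) -> ψ) = ~1 = 0
χ | ψ = 0 | 1/3 = 1/3
~((ψ | ψ) -> ψ) & (χ | ψ) = 0 & 1/3 = 0
~~~ψ | (~((ψ | ψ) -> ψ) & (χ | ψ)) = 2/3 | 0 = 2/3

2/3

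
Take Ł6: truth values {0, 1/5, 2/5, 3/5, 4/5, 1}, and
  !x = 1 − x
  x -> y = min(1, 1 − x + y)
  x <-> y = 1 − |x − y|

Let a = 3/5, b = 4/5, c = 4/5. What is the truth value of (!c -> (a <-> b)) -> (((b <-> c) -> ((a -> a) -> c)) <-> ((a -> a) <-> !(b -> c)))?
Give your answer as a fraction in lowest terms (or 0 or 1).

1/5

!c = !4/5 = 1/5
a <-> b = 3/5 <-> 4/5 = 4/5
!c -> (a <-> b) = 1/5 -> 4/5 = 1
b <-> c = 4/5 <-> 4/5 = 1
a -> a = 3/5 -> 3/5 = 1
(a -> a) -> c = 1 -> 4/5 = 4/5
(b <-> c) -> ((a -> a) -> c) = 1 -> 4/5 = 4/5
a -> a = 3/5 -> 3/5 = 1
b -> c = 4/5 -> 4/5 = 1
!(b -> c) = !1 = 0
(a -> a) <-> !(b -> c) = 1 <-> 0 = 0
((b <-> c) -> ((a -> a) -> c)) <-> ((a -> a) <-> !(b -> c)) = 4/5 <-> 0 = 1/5
(!c -> (a <-> b)) -> (((b <-> c) -> ((a -> a) -> c)) <-> ((a -> a) <-> !(b -> c))) = 1 -> 1/5 = 1/5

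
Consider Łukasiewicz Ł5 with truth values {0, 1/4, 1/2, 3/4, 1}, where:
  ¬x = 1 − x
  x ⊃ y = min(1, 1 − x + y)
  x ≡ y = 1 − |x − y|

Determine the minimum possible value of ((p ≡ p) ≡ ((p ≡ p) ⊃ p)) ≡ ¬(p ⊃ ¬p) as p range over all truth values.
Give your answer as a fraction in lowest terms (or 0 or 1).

Take p = 1/2:
p ≡ p = 1/2 ≡ 1/2 = 1
p ≡ p = 1/2 ≡ 1/2 = 1
(p ≡ p) ⊃ p = 1 ⊃ 1/2 = 1/2
(p ≡ p) ≡ ((p ≡ p) ⊃ p) = 1 ≡ 1/2 = 1/2
¬p = ¬1/2 = 1/2
p ⊃ ¬p = 1/2 ⊃ 1/2 = 1
¬(p ⊃ ¬p) = ¬1 = 0
((p ≡ p) ≡ ((p ≡ p) ⊃ p)) ≡ ¬(p ⊃ ¬p) = 1/2 ≡ 0 = 1/2
No assignment yields a value below 1/2, so this is the minimum.

1/2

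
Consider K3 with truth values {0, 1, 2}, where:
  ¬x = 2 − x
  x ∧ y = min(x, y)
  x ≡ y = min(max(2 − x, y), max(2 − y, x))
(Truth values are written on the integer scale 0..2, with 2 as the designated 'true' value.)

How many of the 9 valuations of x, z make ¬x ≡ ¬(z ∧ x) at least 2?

x = 0, z = 0 ↦ 2  ≥
x = 0, z = 1 ↦ 2  ≥
x = 0, z = 2 ↦ 2  ≥
x = 1, z = 0 ↦ 1  <
x = 1, z = 1 ↦ 1  <
x = 1, z = 2 ↦ 1  <
x = 2, z = 0 ↦ 0  <
x = 2, z = 1 ↦ 1  <
x = 2, z = 2 ↦ 2  ≥
So 4 of the 9 assignments meet the threshold.

4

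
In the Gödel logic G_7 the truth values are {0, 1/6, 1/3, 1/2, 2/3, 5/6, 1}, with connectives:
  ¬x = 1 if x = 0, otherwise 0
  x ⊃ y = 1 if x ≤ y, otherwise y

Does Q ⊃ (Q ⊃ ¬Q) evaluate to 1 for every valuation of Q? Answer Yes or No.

No

Counterexample: take Q = 1/6.
¬Q = ¬1/6 = 0
Q ⊃ ¬Q = 1/6 ⊃ 0 = 0
Q ⊃ (Q ⊃ ¬Q) = 1/6 ⊃ 0 = 0
This gives 0 ≠ 1.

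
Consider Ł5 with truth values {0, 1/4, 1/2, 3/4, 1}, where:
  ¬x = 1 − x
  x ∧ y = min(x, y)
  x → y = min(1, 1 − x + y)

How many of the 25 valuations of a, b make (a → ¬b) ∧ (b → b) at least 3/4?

value 1: 15 assignments (counts)
value 3/4: 4 assignments (counts)
value 1/2: 3 assignments
value 1/4: 2 assignments
value 0: 1 assignment
So 19 of the 25 assignments meet the threshold.

19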